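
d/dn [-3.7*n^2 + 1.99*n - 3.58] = 1.99 - 7.4*n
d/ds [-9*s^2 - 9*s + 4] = -18*s - 9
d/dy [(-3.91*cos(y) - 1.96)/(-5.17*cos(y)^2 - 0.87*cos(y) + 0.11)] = (20.2147*cos(y)^2 + 20.2664*cos(y) + 2.1353)*sin(y)/(26.7289*cos(y)^4 + 8.9958*cos(y)^3 - 0.3805*cos(y)^2 - 0.1914*cos(y) + 0.0121)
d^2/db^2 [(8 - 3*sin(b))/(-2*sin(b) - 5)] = 31*(2*sin(b)^2 - 5*sin(b) - 4)/(2*sin(b) + 5)^3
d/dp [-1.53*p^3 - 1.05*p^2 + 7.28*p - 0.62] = -4.59*p^2 - 2.1*p + 7.28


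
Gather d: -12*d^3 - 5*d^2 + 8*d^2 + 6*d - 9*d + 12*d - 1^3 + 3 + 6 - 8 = -12*d^3 + 3*d^2 + 9*d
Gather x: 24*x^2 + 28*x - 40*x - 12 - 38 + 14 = 24*x^2 - 12*x - 36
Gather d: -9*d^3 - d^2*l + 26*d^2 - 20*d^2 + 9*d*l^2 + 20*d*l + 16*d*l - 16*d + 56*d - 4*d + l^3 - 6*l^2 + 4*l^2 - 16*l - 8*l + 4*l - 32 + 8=-9*d^3 + d^2*(6 - l) + d*(9*l^2 + 36*l + 36) + l^3 - 2*l^2 - 20*l - 24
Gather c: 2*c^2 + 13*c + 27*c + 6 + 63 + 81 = 2*c^2 + 40*c + 150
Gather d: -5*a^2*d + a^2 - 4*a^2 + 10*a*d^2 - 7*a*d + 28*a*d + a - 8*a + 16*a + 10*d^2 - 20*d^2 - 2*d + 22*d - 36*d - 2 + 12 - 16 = -3*a^2 + 9*a + d^2*(10*a - 10) + d*(-5*a^2 + 21*a - 16) - 6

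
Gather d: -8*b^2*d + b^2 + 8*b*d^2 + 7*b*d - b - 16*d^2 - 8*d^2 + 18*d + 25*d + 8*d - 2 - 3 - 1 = b^2 - b + d^2*(8*b - 24) + d*(-8*b^2 + 7*b + 51) - 6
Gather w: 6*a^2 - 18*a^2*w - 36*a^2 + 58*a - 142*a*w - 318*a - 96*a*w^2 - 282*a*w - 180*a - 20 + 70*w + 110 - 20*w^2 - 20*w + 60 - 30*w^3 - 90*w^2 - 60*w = -30*a^2 - 440*a - 30*w^3 + w^2*(-96*a - 110) + w*(-18*a^2 - 424*a - 10) + 150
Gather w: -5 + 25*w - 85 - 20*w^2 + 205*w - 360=-20*w^2 + 230*w - 450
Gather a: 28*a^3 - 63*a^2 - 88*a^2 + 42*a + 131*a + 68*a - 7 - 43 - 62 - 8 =28*a^3 - 151*a^2 + 241*a - 120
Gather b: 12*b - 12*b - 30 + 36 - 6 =0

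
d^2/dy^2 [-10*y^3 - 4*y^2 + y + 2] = -60*y - 8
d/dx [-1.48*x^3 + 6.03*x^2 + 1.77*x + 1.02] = -4.44*x^2 + 12.06*x + 1.77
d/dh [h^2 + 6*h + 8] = 2*h + 6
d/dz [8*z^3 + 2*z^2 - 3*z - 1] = 24*z^2 + 4*z - 3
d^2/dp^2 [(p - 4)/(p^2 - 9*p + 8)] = 2*((13 - 3*p)*(p^2 - 9*p + 8) + (p - 4)*(2*p - 9)^2)/(p^2 - 9*p + 8)^3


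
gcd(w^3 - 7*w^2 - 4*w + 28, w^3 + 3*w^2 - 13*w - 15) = 1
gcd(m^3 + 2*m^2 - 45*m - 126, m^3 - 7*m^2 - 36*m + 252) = m^2 - m - 42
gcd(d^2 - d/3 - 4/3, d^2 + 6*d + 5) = d + 1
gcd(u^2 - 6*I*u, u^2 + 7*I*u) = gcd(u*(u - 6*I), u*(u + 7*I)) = u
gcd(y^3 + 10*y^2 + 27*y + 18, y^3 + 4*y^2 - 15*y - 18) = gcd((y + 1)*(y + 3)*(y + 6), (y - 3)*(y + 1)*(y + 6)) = y^2 + 7*y + 6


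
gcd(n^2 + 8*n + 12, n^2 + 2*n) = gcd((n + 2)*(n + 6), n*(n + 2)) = n + 2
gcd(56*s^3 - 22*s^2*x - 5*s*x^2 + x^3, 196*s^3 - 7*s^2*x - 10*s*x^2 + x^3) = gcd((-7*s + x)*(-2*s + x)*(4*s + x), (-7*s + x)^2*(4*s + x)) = -28*s^2 - 3*s*x + x^2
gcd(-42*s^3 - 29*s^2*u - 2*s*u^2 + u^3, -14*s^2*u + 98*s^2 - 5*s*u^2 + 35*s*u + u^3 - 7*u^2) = 14*s^2 + 5*s*u - u^2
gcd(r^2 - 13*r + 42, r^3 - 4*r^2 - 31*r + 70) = r - 7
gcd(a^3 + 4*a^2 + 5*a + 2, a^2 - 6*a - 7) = a + 1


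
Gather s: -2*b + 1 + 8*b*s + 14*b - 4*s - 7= 12*b + s*(8*b - 4) - 6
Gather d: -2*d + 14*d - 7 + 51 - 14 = 12*d + 30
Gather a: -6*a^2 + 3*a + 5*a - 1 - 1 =-6*a^2 + 8*a - 2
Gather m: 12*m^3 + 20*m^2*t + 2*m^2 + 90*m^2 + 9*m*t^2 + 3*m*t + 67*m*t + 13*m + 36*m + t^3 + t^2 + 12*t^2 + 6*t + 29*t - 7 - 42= 12*m^3 + m^2*(20*t + 92) + m*(9*t^2 + 70*t + 49) + t^3 + 13*t^2 + 35*t - 49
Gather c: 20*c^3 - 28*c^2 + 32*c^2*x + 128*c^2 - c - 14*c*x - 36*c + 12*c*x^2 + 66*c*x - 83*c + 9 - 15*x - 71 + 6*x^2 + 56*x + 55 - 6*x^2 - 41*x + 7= 20*c^3 + c^2*(32*x + 100) + c*(12*x^2 + 52*x - 120)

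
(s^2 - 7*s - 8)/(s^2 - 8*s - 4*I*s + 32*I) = (s + 1)/(s - 4*I)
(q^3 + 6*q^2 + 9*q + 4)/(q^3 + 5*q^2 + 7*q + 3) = (q + 4)/(q + 3)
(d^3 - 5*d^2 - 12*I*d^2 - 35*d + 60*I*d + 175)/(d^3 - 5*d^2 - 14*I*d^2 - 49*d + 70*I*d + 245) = (d - 5*I)/(d - 7*I)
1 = 1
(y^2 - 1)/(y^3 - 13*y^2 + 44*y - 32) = (y + 1)/(y^2 - 12*y + 32)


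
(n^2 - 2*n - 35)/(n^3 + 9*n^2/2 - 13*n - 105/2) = 2*(n - 7)/(2*n^2 - n - 21)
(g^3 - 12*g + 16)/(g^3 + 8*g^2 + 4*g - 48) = (g - 2)/(g + 6)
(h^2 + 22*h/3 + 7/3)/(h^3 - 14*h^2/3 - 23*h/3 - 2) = (h + 7)/(h^2 - 5*h - 6)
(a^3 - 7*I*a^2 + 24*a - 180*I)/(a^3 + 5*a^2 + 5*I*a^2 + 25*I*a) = (a^2 - 12*I*a - 36)/(a*(a + 5))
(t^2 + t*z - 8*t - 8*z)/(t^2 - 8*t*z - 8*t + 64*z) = (-t - z)/(-t + 8*z)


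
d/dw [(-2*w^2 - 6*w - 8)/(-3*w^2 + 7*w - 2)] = 4*(-8*w^2 - 10*w + 17)/(9*w^4 - 42*w^3 + 61*w^2 - 28*w + 4)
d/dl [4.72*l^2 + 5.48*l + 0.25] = 9.44*l + 5.48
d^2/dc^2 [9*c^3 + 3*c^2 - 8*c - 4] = 54*c + 6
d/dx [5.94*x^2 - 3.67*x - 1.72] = 11.88*x - 3.67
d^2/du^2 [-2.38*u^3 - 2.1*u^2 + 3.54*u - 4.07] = -14.28*u - 4.2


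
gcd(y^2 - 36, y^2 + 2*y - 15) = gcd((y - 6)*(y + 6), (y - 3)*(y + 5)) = 1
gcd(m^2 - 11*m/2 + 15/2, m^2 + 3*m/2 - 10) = m - 5/2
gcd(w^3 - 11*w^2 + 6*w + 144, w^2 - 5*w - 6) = w - 6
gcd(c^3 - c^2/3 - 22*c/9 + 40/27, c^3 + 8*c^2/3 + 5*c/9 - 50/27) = c^2 + c - 10/9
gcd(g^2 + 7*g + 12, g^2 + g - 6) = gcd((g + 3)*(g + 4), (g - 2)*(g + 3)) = g + 3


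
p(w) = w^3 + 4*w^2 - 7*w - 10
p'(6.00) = 149.00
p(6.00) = 308.00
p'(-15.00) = 548.00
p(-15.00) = -2380.00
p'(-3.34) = -0.25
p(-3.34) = 20.74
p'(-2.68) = -6.89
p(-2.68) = 18.24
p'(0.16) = -5.64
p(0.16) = -11.01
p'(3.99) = 72.68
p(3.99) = 89.27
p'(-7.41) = 98.44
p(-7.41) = -145.37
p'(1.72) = 15.64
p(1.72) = -5.12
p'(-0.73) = -11.24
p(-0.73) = -3.15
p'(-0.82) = -11.54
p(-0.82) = -2.12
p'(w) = 3*w^2 + 8*w - 7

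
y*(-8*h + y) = -8*h*y + y^2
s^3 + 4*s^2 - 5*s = s*(s - 1)*(s + 5)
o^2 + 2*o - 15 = (o - 3)*(o + 5)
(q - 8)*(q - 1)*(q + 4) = q^3 - 5*q^2 - 28*q + 32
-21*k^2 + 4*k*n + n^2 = (-3*k + n)*(7*k + n)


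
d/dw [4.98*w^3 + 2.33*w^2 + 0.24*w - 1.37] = 14.94*w^2 + 4.66*w + 0.24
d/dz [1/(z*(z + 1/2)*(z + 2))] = 4*(-3*z^2 - 5*z - 1)/(z^2*(4*z^4 + 20*z^3 + 33*z^2 + 20*z + 4))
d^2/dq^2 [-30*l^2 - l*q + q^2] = 2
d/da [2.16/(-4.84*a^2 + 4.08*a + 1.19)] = (20.9088*a - 8.8128)/(-4.84*a^2 + 4.08*a + 1.19)^2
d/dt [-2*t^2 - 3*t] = -4*t - 3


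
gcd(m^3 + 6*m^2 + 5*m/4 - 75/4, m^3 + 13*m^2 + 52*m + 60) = m + 5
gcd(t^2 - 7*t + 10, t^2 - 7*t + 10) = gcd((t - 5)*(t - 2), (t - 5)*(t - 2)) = t^2 - 7*t + 10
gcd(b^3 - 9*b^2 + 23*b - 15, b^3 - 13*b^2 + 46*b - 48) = b - 3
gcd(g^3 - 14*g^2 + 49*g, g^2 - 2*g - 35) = g - 7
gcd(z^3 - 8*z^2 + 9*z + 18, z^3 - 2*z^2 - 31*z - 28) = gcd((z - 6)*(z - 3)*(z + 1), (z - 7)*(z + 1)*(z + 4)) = z + 1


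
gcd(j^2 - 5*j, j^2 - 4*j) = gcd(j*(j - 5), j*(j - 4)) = j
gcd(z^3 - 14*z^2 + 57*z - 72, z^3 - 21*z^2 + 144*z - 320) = z - 8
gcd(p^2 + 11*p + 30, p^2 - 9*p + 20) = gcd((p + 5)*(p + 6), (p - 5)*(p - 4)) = 1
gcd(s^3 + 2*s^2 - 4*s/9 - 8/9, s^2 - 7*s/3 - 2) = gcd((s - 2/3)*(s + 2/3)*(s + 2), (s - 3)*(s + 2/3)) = s + 2/3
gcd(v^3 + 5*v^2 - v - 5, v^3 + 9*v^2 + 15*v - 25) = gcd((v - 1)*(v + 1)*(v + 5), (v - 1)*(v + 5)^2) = v^2 + 4*v - 5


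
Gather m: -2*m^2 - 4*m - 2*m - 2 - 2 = -2*m^2 - 6*m - 4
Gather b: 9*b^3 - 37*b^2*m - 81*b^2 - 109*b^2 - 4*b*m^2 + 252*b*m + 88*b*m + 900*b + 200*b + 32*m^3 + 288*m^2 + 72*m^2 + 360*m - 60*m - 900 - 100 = 9*b^3 + b^2*(-37*m - 190) + b*(-4*m^2 + 340*m + 1100) + 32*m^3 + 360*m^2 + 300*m - 1000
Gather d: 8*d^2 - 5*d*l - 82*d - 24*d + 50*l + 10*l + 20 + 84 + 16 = 8*d^2 + d*(-5*l - 106) + 60*l + 120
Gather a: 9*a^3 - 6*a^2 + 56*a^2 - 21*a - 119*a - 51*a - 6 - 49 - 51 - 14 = 9*a^3 + 50*a^2 - 191*a - 120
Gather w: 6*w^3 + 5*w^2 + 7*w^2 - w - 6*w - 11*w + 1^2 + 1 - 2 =6*w^3 + 12*w^2 - 18*w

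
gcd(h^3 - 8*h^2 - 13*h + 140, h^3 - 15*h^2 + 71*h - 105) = h^2 - 12*h + 35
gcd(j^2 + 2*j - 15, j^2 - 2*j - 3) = j - 3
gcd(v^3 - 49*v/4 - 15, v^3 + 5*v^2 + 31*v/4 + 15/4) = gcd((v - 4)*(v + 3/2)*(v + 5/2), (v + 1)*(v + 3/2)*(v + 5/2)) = v^2 + 4*v + 15/4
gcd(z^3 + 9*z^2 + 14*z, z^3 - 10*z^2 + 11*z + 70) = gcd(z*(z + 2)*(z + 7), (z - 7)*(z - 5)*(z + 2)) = z + 2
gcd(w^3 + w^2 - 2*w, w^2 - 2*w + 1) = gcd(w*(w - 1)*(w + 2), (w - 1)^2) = w - 1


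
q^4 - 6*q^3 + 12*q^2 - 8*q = q*(q - 2)^3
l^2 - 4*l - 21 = (l - 7)*(l + 3)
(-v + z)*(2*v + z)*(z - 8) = -2*v^2*z + 16*v^2 + v*z^2 - 8*v*z + z^3 - 8*z^2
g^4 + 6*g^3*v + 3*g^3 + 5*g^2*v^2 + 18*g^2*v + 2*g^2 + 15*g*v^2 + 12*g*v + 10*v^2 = (g + 1)*(g + 2)*(g + v)*(g + 5*v)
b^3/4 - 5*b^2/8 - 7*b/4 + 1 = (b/4 + 1/2)*(b - 4)*(b - 1/2)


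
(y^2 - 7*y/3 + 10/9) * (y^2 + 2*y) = y^4 - y^3/3 - 32*y^2/9 + 20*y/9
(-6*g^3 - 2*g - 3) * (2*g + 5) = -12*g^4 - 30*g^3 - 4*g^2 - 16*g - 15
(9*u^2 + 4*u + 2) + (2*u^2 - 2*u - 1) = 11*u^2 + 2*u + 1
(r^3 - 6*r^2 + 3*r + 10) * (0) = 0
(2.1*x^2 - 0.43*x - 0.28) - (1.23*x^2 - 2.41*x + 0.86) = 0.87*x^2 + 1.98*x - 1.14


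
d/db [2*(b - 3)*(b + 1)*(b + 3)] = 6*b^2 + 4*b - 18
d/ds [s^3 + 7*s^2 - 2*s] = 3*s^2 + 14*s - 2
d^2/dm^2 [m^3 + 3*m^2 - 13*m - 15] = 6*m + 6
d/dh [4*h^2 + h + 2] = 8*h + 1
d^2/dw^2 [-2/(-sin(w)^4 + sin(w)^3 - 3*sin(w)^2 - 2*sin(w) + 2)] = 2*(-16*sin(w)^8 + 23*sin(w)^7 - 25*sin(w)^6 + 5*sin(w)^5 + 2*sin(w)^4 - 40*sin(w)^3 + 38*sin(w)^2 + 20*sin(w) + 20)/(sin(w)^4 - sin(w)^3 + 3*sin(w)^2 + 2*sin(w) - 2)^3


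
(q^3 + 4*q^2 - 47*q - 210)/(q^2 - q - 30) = (q^2 - q - 42)/(q - 6)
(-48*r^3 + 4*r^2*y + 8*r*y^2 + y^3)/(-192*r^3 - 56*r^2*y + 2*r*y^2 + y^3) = (-2*r + y)/(-8*r + y)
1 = 1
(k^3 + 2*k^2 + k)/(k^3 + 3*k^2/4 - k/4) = 4*(k + 1)/(4*k - 1)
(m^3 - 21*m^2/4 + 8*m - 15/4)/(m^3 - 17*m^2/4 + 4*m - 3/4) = (4*m - 5)/(4*m - 1)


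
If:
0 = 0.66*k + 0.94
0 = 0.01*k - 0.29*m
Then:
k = -1.42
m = -0.05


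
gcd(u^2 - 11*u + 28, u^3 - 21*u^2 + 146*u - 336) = u - 7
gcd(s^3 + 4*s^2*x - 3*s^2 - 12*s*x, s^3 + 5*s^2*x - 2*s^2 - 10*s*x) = s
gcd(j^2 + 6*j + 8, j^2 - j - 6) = j + 2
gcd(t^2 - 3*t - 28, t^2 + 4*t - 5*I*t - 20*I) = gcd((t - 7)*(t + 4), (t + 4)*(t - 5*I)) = t + 4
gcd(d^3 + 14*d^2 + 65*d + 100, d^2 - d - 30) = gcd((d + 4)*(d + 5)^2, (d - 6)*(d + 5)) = d + 5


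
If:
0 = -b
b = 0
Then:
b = 0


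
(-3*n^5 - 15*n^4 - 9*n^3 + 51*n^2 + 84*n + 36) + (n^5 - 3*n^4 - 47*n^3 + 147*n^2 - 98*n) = -2*n^5 - 18*n^4 - 56*n^3 + 198*n^2 - 14*n + 36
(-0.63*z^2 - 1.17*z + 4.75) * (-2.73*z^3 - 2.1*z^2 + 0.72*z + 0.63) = 1.7199*z^5 + 4.5171*z^4 - 10.9641*z^3 - 11.2143*z^2 + 2.6829*z + 2.9925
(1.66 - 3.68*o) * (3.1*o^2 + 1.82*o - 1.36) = -11.408*o^3 - 1.5516*o^2 + 8.026*o - 2.2576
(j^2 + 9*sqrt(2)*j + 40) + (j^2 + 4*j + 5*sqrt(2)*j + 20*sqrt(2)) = 2*j^2 + 4*j + 14*sqrt(2)*j + 20*sqrt(2) + 40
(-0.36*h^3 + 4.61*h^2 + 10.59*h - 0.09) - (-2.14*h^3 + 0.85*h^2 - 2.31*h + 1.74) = 1.78*h^3 + 3.76*h^2 + 12.9*h - 1.83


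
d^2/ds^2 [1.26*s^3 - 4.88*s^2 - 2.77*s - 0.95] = 7.56*s - 9.76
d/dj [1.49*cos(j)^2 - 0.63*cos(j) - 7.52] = (0.63 - 2.98*cos(j))*sin(j)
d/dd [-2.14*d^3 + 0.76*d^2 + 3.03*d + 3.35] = -6.42*d^2 + 1.52*d + 3.03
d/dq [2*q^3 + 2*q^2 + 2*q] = 6*q^2 + 4*q + 2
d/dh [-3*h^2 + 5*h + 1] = 5 - 6*h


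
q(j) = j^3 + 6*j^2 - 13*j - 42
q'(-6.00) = 23.00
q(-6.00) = 36.00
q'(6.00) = 167.00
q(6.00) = 312.00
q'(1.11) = 4.02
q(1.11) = -47.67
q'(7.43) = 241.77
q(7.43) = 602.81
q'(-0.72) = -20.08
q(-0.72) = -29.90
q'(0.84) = -0.80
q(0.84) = -48.09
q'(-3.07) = -21.57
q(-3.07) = 25.52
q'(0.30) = -9.13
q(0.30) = -45.33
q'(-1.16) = -22.88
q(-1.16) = -20.41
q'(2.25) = 29.19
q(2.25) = -29.48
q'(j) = 3*j^2 + 12*j - 13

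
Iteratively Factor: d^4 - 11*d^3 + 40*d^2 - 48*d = (d)*(d^3 - 11*d^2 + 40*d - 48) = d*(d - 3)*(d^2 - 8*d + 16) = d*(d - 4)*(d - 3)*(d - 4)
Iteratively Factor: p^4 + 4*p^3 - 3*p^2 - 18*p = (p)*(p^3 + 4*p^2 - 3*p - 18) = p*(p + 3)*(p^2 + p - 6) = p*(p - 2)*(p + 3)*(p + 3)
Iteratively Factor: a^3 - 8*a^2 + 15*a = (a - 3)*(a^2 - 5*a) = a*(a - 3)*(a - 5)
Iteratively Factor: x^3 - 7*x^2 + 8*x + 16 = (x - 4)*(x^2 - 3*x - 4) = (x - 4)*(x + 1)*(x - 4)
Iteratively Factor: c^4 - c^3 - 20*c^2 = (c)*(c^3 - c^2 - 20*c) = c*(c + 4)*(c^2 - 5*c) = c*(c - 5)*(c + 4)*(c)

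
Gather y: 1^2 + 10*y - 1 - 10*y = 0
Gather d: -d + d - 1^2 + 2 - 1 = 0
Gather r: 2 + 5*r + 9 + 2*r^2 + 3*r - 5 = 2*r^2 + 8*r + 6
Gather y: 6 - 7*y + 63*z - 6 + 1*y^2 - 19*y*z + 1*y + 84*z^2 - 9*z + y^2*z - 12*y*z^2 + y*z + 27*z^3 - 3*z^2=y^2*(z + 1) + y*(-12*z^2 - 18*z - 6) + 27*z^3 + 81*z^2 + 54*z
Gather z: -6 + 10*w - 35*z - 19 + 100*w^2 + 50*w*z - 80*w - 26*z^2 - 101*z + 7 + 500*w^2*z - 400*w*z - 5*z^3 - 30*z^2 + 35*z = 100*w^2 - 70*w - 5*z^3 - 56*z^2 + z*(500*w^2 - 350*w - 101) - 18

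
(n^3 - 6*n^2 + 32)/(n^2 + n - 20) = (n^2 - 2*n - 8)/(n + 5)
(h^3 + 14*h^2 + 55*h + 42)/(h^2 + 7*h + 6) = h + 7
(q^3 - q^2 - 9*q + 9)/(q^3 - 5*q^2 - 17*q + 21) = (q - 3)/(q - 7)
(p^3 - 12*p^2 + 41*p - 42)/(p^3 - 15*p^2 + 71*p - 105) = (p - 2)/(p - 5)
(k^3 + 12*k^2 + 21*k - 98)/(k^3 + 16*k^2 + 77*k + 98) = (k - 2)/(k + 2)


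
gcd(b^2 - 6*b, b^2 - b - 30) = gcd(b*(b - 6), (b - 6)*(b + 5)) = b - 6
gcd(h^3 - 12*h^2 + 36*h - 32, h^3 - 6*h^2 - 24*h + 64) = h^2 - 10*h + 16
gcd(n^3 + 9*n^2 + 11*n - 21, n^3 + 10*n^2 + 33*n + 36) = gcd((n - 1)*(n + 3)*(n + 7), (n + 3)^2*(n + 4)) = n + 3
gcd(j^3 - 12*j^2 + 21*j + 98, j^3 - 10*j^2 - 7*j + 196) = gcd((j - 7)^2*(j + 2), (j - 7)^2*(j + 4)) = j^2 - 14*j + 49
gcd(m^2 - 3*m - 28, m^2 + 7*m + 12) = m + 4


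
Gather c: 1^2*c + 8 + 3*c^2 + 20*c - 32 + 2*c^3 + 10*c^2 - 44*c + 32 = 2*c^3 + 13*c^2 - 23*c + 8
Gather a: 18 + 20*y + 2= 20*y + 20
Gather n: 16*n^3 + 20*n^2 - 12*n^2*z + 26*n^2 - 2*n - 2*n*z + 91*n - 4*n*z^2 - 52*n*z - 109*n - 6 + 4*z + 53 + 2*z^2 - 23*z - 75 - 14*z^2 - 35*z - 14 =16*n^3 + n^2*(46 - 12*z) + n*(-4*z^2 - 54*z - 20) - 12*z^2 - 54*z - 42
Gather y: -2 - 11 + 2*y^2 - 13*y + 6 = 2*y^2 - 13*y - 7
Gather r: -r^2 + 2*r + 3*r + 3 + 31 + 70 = -r^2 + 5*r + 104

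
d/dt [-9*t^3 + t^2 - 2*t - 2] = -27*t^2 + 2*t - 2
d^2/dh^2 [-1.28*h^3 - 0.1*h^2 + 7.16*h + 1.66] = -7.68*h - 0.2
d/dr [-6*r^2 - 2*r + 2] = -12*r - 2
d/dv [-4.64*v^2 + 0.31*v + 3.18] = 0.31 - 9.28*v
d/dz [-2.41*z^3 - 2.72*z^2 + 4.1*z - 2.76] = -7.23*z^2 - 5.44*z + 4.1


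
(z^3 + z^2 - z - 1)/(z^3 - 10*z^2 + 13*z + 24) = (z^2 - 1)/(z^2 - 11*z + 24)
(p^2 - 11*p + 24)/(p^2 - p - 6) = (p - 8)/(p + 2)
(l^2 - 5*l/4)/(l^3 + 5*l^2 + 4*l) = (l - 5/4)/(l^2 + 5*l + 4)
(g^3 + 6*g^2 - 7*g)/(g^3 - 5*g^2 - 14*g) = (-g^2 - 6*g + 7)/(-g^2 + 5*g + 14)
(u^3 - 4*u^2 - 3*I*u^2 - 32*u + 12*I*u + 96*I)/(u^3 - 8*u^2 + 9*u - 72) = (u + 4)/(u + 3*I)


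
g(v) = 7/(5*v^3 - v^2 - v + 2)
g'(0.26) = 1.14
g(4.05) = 0.02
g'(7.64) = -0.00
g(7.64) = 0.00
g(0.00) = 3.50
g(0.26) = 3.98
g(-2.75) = -0.07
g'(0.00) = 1.75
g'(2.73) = -0.08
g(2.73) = 0.07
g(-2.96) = -0.05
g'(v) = 7*(-15*v^2 + 2*v + 1)/(5*v^3 - v^2 - v + 2)^2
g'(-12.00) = 0.00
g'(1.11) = -2.53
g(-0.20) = 3.30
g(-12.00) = 0.00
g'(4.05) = -0.02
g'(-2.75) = -0.07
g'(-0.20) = -0.00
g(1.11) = 1.08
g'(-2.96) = -0.05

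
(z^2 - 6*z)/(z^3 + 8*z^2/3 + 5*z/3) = 3*(z - 6)/(3*z^2 + 8*z + 5)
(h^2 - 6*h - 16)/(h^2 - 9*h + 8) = (h + 2)/(h - 1)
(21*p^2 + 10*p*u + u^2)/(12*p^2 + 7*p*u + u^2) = (7*p + u)/(4*p + u)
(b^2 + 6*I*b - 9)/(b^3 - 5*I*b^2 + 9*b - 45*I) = (b + 3*I)/(b^2 - 8*I*b - 15)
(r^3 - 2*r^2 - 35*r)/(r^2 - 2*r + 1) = r*(r^2 - 2*r - 35)/(r^2 - 2*r + 1)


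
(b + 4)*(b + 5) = b^2 + 9*b + 20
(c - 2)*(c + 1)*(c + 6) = c^3 + 5*c^2 - 8*c - 12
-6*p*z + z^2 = z*(-6*p + z)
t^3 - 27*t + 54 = (t - 3)^2*(t + 6)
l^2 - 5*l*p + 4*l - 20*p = (l + 4)*(l - 5*p)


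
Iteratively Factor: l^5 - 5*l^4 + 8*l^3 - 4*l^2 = (l - 2)*(l^4 - 3*l^3 + 2*l^2) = l*(l - 2)*(l^3 - 3*l^2 + 2*l) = l*(l - 2)*(l - 1)*(l^2 - 2*l) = l*(l - 2)^2*(l - 1)*(l)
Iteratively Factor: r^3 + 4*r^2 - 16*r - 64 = (r - 4)*(r^2 + 8*r + 16) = (r - 4)*(r + 4)*(r + 4)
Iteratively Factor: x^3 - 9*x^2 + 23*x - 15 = (x - 5)*(x^2 - 4*x + 3) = (x - 5)*(x - 1)*(x - 3)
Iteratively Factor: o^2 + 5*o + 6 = (o + 3)*(o + 2)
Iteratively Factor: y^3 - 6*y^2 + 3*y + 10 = (y + 1)*(y^2 - 7*y + 10) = (y - 2)*(y + 1)*(y - 5)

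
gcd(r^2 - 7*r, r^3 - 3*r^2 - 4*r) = r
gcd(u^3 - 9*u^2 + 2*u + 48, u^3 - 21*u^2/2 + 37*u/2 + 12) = u^2 - 11*u + 24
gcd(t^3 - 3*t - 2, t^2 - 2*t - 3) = t + 1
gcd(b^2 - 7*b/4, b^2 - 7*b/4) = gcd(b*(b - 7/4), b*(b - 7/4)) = b^2 - 7*b/4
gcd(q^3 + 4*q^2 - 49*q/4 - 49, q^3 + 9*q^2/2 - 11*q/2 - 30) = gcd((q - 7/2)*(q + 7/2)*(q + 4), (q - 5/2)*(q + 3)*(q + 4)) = q + 4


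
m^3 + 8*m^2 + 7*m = m*(m + 1)*(m + 7)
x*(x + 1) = x^2 + x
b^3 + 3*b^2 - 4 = (b - 1)*(b + 2)^2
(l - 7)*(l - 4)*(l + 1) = l^3 - 10*l^2 + 17*l + 28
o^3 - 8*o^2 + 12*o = o*(o - 6)*(o - 2)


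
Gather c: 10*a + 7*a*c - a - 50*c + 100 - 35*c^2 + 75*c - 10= 9*a - 35*c^2 + c*(7*a + 25) + 90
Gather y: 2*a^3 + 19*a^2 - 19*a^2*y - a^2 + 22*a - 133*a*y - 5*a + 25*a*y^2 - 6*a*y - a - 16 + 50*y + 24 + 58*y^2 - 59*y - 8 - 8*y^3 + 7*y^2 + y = 2*a^3 + 18*a^2 + 16*a - 8*y^3 + y^2*(25*a + 65) + y*(-19*a^2 - 139*a - 8)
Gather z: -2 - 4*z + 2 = -4*z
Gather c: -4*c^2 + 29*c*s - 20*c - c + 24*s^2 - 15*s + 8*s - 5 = -4*c^2 + c*(29*s - 21) + 24*s^2 - 7*s - 5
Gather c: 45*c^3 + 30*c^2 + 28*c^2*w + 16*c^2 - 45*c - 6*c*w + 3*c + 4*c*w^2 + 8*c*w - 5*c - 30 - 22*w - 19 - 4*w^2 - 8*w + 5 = 45*c^3 + c^2*(28*w + 46) + c*(4*w^2 + 2*w - 47) - 4*w^2 - 30*w - 44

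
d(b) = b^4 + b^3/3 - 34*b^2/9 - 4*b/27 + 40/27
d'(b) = 4*b^3 + b^2 - 68*b/9 - 4/27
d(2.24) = 11.12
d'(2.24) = 32.90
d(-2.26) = 4.76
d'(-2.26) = -24.14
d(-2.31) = 6.03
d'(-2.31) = -26.66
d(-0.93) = -1.17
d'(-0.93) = 4.53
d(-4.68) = 364.98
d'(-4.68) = -352.90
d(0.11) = 1.42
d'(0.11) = -0.96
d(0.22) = 1.27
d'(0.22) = -1.72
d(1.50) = -1.05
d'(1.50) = 4.27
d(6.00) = 1232.59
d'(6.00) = 854.52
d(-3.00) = 39.93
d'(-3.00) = -76.48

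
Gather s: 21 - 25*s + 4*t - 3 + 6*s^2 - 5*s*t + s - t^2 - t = 6*s^2 + s*(-5*t - 24) - t^2 + 3*t + 18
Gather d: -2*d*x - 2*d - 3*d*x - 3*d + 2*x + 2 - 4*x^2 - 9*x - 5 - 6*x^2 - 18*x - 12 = d*(-5*x - 5) - 10*x^2 - 25*x - 15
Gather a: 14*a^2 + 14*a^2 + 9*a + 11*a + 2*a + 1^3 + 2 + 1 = 28*a^2 + 22*a + 4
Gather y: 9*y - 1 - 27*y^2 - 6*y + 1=-27*y^2 + 3*y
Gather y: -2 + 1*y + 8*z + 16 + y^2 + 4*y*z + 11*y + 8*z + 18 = y^2 + y*(4*z + 12) + 16*z + 32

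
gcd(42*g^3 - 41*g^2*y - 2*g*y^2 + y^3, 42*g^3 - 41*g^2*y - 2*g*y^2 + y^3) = 42*g^3 - 41*g^2*y - 2*g*y^2 + y^3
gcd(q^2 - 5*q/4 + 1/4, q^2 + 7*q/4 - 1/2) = q - 1/4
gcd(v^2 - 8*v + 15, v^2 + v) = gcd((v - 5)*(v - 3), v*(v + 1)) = 1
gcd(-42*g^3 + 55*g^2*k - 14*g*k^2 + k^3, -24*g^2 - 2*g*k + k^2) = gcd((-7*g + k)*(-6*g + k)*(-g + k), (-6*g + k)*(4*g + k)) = 6*g - k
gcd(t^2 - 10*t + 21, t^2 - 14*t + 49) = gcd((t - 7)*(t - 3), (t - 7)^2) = t - 7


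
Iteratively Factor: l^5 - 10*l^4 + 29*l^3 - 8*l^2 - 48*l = (l - 4)*(l^4 - 6*l^3 + 5*l^2 + 12*l) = l*(l - 4)*(l^3 - 6*l^2 + 5*l + 12) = l*(l - 4)*(l - 3)*(l^2 - 3*l - 4) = l*(l - 4)*(l - 3)*(l + 1)*(l - 4)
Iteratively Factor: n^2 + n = (n + 1)*(n)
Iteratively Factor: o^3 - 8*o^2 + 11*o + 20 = (o + 1)*(o^2 - 9*o + 20) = (o - 5)*(o + 1)*(o - 4)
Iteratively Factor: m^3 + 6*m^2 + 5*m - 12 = (m + 3)*(m^2 + 3*m - 4) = (m - 1)*(m + 3)*(m + 4)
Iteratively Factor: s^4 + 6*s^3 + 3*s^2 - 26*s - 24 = (s + 3)*(s^3 + 3*s^2 - 6*s - 8) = (s + 1)*(s + 3)*(s^2 + 2*s - 8) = (s + 1)*(s + 3)*(s + 4)*(s - 2)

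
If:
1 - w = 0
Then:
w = 1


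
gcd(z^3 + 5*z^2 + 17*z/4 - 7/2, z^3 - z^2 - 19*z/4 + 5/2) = z^2 + 3*z/2 - 1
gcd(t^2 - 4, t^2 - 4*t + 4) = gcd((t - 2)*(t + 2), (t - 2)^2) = t - 2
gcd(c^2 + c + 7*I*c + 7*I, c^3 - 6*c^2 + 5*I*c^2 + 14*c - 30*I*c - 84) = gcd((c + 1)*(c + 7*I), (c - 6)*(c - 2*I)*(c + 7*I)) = c + 7*I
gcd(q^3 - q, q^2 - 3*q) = q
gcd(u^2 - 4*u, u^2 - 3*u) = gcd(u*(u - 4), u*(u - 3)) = u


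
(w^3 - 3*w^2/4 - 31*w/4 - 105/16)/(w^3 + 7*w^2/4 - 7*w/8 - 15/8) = (w - 7/2)/(w - 1)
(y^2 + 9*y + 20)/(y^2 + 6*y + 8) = (y + 5)/(y + 2)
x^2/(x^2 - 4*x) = x/(x - 4)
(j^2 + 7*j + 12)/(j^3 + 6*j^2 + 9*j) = (j + 4)/(j*(j + 3))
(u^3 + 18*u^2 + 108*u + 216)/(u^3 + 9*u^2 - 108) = (u + 6)/(u - 3)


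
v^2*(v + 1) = v^3 + v^2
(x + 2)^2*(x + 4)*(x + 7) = x^4 + 15*x^3 + 76*x^2 + 156*x + 112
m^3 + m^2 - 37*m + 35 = (m - 5)*(m - 1)*(m + 7)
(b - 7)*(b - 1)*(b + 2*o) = b^3 + 2*b^2*o - 8*b^2 - 16*b*o + 7*b + 14*o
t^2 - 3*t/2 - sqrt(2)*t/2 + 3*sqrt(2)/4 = (t - 3/2)*(t - sqrt(2)/2)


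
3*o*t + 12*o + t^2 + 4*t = (3*o + t)*(t + 4)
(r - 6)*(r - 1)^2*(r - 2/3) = r^4 - 26*r^3/3 + 55*r^2/3 - 44*r/3 + 4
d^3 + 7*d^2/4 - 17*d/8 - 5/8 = (d - 1)*(d + 1/4)*(d + 5/2)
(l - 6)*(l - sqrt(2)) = l^2 - 6*l - sqrt(2)*l + 6*sqrt(2)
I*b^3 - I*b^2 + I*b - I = (b - 1)*(b + I)*(I*b + 1)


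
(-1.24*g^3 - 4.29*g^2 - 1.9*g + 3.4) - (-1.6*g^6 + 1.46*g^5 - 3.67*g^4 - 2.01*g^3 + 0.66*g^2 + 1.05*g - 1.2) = 1.6*g^6 - 1.46*g^5 + 3.67*g^4 + 0.77*g^3 - 4.95*g^2 - 2.95*g + 4.6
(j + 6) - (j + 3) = 3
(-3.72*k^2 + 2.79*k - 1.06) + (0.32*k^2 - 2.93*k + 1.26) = -3.4*k^2 - 0.14*k + 0.2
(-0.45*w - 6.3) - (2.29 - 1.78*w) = 1.33*w - 8.59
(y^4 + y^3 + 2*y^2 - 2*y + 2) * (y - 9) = y^5 - 8*y^4 - 7*y^3 - 20*y^2 + 20*y - 18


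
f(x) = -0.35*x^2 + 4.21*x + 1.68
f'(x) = 4.21 - 0.7*x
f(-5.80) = -34.51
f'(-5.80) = 8.27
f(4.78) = 13.81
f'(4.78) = 0.86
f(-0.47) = -0.38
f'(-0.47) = 4.54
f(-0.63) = -1.11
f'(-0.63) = 4.65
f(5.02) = 13.99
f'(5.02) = 0.70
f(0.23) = 2.63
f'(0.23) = 4.05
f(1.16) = 6.09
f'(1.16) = 3.40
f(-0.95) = -2.64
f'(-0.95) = 4.88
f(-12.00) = -99.24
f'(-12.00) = 12.61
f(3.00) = 11.16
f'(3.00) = 2.11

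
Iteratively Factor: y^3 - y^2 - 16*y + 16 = (y - 1)*(y^2 - 16) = (y - 1)*(y + 4)*(y - 4)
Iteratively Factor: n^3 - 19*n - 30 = (n + 2)*(n^2 - 2*n - 15) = (n + 2)*(n + 3)*(n - 5)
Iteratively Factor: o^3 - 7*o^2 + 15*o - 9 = (o - 3)*(o^2 - 4*o + 3) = (o - 3)*(o - 1)*(o - 3)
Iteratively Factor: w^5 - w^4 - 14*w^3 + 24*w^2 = (w + 4)*(w^4 - 5*w^3 + 6*w^2) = (w - 3)*(w + 4)*(w^3 - 2*w^2) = w*(w - 3)*(w + 4)*(w^2 - 2*w) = w*(w - 3)*(w - 2)*(w + 4)*(w)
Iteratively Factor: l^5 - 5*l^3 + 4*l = (l + 2)*(l^4 - 2*l^3 - l^2 + 2*l) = (l - 1)*(l + 2)*(l^3 - l^2 - 2*l) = l*(l - 1)*(l + 2)*(l^2 - l - 2) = l*(l - 2)*(l - 1)*(l + 2)*(l + 1)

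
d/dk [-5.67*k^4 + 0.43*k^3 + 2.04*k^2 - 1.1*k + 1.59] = -22.68*k^3 + 1.29*k^2 + 4.08*k - 1.1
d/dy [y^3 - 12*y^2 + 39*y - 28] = 3*y^2 - 24*y + 39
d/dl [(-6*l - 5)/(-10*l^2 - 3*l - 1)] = (60*l^2 + 18*l - (6*l + 5)*(20*l + 3) + 6)/(10*l^2 + 3*l + 1)^2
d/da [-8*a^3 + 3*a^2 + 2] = 6*a*(1 - 4*a)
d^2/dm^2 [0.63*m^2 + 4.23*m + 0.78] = 1.26000000000000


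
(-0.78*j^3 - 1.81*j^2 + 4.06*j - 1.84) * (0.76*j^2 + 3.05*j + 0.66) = -0.5928*j^5 - 3.7546*j^4 - 2.9497*j^3 + 9.79*j^2 - 2.9324*j - 1.2144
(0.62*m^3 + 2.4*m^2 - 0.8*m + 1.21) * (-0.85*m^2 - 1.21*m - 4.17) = -0.527*m^5 - 2.7902*m^4 - 4.8094*m^3 - 10.0685*m^2 + 1.8719*m - 5.0457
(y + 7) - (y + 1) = 6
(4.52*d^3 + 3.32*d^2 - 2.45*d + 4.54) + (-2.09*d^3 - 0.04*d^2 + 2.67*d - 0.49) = 2.43*d^3 + 3.28*d^2 + 0.22*d + 4.05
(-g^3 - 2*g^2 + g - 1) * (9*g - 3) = -9*g^4 - 15*g^3 + 15*g^2 - 12*g + 3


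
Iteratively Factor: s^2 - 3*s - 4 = (s - 4)*(s + 1)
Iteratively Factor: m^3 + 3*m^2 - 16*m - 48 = (m + 3)*(m^2 - 16) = (m + 3)*(m + 4)*(m - 4)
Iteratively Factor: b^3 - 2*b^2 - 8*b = (b + 2)*(b^2 - 4*b) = b*(b + 2)*(b - 4)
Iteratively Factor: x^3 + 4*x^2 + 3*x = (x + 1)*(x^2 + 3*x) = (x + 1)*(x + 3)*(x)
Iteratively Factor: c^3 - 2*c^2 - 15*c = (c + 3)*(c^2 - 5*c) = c*(c + 3)*(c - 5)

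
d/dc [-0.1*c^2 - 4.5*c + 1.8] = -0.2*c - 4.5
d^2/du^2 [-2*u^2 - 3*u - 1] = -4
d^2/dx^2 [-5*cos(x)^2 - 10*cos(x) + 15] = 10*cos(x) + 10*cos(2*x)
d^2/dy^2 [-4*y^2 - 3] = -8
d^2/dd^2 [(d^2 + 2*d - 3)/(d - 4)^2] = 2*(10*d + 23)/(d^4 - 16*d^3 + 96*d^2 - 256*d + 256)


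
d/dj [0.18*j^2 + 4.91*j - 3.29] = 0.36*j + 4.91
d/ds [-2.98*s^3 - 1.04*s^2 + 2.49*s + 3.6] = -8.94*s^2 - 2.08*s + 2.49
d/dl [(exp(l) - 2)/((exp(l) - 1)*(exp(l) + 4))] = (-exp(2*l) + 4*exp(l) + 2)*exp(l)/(exp(4*l) + 6*exp(3*l) + exp(2*l) - 24*exp(l) + 16)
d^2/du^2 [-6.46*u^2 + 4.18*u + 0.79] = -12.9200000000000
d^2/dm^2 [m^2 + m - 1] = 2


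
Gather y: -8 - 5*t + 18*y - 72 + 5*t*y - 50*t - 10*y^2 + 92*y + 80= -55*t - 10*y^2 + y*(5*t + 110)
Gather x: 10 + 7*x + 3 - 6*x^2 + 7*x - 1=-6*x^2 + 14*x + 12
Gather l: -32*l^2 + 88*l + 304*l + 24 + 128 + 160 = -32*l^2 + 392*l + 312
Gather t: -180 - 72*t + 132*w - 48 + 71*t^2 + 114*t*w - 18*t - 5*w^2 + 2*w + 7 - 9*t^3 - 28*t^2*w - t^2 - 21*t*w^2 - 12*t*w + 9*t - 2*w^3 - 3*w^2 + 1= -9*t^3 + t^2*(70 - 28*w) + t*(-21*w^2 + 102*w - 81) - 2*w^3 - 8*w^2 + 134*w - 220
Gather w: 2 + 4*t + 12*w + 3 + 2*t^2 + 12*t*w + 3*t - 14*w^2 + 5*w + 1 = 2*t^2 + 7*t - 14*w^2 + w*(12*t + 17) + 6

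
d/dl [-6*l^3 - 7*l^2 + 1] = 2*l*(-9*l - 7)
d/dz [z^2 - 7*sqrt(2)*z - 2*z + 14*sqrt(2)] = 2*z - 7*sqrt(2) - 2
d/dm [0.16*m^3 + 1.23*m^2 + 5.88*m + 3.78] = 0.48*m^2 + 2.46*m + 5.88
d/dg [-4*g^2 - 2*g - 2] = -8*g - 2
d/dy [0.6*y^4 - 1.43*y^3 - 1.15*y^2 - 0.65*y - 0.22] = 2.4*y^3 - 4.29*y^2 - 2.3*y - 0.65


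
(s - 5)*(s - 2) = s^2 - 7*s + 10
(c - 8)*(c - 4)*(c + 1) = c^3 - 11*c^2 + 20*c + 32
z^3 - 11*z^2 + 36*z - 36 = (z - 6)*(z - 3)*(z - 2)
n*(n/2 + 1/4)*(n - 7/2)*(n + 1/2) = n^4/2 - 5*n^3/4 - 13*n^2/8 - 7*n/16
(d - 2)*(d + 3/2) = d^2 - d/2 - 3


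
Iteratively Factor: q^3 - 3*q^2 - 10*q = (q - 5)*(q^2 + 2*q) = (q - 5)*(q + 2)*(q)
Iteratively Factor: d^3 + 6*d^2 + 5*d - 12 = (d + 4)*(d^2 + 2*d - 3) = (d - 1)*(d + 4)*(d + 3)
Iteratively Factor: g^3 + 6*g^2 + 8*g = (g)*(g^2 + 6*g + 8) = g*(g + 2)*(g + 4)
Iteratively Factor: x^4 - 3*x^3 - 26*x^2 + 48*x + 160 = (x + 4)*(x^3 - 7*x^2 + 2*x + 40) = (x + 2)*(x + 4)*(x^2 - 9*x + 20) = (x - 4)*(x + 2)*(x + 4)*(x - 5)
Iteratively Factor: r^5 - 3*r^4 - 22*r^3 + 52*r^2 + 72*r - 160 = (r + 2)*(r^4 - 5*r^3 - 12*r^2 + 76*r - 80) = (r + 2)*(r + 4)*(r^3 - 9*r^2 + 24*r - 20) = (r - 2)*(r + 2)*(r + 4)*(r^2 - 7*r + 10) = (r - 2)^2*(r + 2)*(r + 4)*(r - 5)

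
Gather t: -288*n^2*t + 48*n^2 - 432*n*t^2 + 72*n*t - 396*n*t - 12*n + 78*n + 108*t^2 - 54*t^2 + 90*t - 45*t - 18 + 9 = 48*n^2 + 66*n + t^2*(54 - 432*n) + t*(-288*n^2 - 324*n + 45) - 9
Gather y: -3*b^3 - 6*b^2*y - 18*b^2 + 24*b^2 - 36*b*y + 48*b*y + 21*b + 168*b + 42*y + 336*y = -3*b^3 + 6*b^2 + 189*b + y*(-6*b^2 + 12*b + 378)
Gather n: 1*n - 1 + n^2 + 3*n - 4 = n^2 + 4*n - 5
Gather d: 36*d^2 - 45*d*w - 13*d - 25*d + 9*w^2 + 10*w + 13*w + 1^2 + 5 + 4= 36*d^2 + d*(-45*w - 38) + 9*w^2 + 23*w + 10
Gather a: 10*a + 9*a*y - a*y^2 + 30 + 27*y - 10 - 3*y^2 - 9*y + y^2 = a*(-y^2 + 9*y + 10) - 2*y^2 + 18*y + 20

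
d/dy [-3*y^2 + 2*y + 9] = 2 - 6*y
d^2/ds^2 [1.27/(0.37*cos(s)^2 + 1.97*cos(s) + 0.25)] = (-0.695452*(1 - cos(s)^2)^2 - 7.405624*cos(s)^3 - 4.806569*cos(s)^2 + 9.65107925*cos(s) + 1.15712875*cos(3*s) + 10.317988)/(0.37*cos(s)^2 + 1.97*cos(s) + 0.25)^3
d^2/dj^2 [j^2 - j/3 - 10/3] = 2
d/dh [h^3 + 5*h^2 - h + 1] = 3*h^2 + 10*h - 1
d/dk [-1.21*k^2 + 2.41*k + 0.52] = 2.41 - 2.42*k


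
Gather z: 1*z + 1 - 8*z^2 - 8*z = -8*z^2 - 7*z + 1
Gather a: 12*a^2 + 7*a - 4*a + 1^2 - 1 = 12*a^2 + 3*a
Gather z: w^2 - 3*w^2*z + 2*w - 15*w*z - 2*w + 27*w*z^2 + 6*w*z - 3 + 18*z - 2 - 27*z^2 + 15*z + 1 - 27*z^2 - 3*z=w^2 + z^2*(27*w - 54) + z*(-3*w^2 - 9*w + 30) - 4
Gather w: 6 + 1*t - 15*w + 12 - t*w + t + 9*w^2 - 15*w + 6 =2*t + 9*w^2 + w*(-t - 30) + 24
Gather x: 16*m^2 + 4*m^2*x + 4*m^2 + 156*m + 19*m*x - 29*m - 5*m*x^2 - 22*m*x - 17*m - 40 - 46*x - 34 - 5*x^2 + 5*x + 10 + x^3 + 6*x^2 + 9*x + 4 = 20*m^2 + 110*m + x^3 + x^2*(1 - 5*m) + x*(4*m^2 - 3*m - 32) - 60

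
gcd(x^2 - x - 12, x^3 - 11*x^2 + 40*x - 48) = x - 4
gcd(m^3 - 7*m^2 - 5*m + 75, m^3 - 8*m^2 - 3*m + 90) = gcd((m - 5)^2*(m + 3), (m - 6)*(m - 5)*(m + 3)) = m^2 - 2*m - 15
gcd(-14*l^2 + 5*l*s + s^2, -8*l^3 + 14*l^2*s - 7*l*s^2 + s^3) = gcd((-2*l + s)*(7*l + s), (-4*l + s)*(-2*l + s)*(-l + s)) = -2*l + s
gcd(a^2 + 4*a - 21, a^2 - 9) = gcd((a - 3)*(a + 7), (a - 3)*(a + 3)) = a - 3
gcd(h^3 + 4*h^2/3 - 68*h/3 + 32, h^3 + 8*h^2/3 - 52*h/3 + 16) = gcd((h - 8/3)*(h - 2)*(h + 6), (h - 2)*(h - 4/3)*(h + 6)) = h^2 + 4*h - 12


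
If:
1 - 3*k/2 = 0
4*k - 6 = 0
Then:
No Solution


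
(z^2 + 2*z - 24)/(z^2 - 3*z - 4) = (z + 6)/(z + 1)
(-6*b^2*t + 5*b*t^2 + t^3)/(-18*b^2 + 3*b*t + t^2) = t*(-b + t)/(-3*b + t)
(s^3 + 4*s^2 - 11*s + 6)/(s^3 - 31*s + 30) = (s - 1)/(s - 5)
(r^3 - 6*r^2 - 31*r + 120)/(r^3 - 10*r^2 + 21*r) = (r^2 - 3*r - 40)/(r*(r - 7))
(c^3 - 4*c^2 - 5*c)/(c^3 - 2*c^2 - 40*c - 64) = c*(-c^2 + 4*c + 5)/(-c^3 + 2*c^2 + 40*c + 64)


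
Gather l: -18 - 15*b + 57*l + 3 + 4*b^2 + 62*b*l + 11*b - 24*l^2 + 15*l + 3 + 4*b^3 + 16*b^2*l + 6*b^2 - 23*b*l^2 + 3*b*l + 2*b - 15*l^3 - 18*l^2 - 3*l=4*b^3 + 10*b^2 - 2*b - 15*l^3 + l^2*(-23*b - 42) + l*(16*b^2 + 65*b + 69) - 12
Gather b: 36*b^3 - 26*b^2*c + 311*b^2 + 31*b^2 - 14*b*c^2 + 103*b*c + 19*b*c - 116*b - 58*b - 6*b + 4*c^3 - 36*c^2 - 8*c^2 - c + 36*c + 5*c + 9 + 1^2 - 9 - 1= 36*b^3 + b^2*(342 - 26*c) + b*(-14*c^2 + 122*c - 180) + 4*c^3 - 44*c^2 + 40*c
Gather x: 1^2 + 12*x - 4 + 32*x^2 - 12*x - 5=32*x^2 - 8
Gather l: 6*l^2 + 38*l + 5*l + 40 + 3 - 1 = 6*l^2 + 43*l + 42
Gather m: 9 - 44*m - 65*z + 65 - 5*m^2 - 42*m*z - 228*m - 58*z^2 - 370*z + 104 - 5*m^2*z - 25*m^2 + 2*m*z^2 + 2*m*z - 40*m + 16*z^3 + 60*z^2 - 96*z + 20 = m^2*(-5*z - 30) + m*(2*z^2 - 40*z - 312) + 16*z^3 + 2*z^2 - 531*z + 198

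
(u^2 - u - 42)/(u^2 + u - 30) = (u - 7)/(u - 5)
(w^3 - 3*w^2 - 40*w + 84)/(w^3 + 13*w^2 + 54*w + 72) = (w^2 - 9*w + 14)/(w^2 + 7*w + 12)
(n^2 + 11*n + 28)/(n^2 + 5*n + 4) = (n + 7)/(n + 1)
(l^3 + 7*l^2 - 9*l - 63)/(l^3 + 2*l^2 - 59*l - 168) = (l - 3)/(l - 8)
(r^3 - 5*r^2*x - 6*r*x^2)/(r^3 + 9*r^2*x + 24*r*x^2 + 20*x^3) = r*(r^2 - 5*r*x - 6*x^2)/(r^3 + 9*r^2*x + 24*r*x^2 + 20*x^3)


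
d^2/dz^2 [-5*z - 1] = 0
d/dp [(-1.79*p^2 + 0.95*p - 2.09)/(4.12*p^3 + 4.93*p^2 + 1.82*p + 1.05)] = (7.3748*p^4 - 7.828*p^3 + 17.8911*p^2 + 16.8484*p + 4.8013)/(16.9744*p^6 + 40.6232*p^5 + 39.3017*p^4 + 26.5972*p^3 + 13.6654*p^2 + 3.822*p + 1.1025)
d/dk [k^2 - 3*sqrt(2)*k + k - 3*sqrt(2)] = 2*k - 3*sqrt(2) + 1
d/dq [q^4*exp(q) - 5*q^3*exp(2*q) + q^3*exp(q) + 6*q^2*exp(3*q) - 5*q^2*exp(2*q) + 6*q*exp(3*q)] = (q^4 - 10*q^3*exp(q) + 5*q^3 + 18*q^2*exp(2*q) - 25*q^2*exp(q) + 3*q^2 + 30*q*exp(2*q) - 10*q*exp(q) + 6*exp(2*q))*exp(q)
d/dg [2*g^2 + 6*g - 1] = 4*g + 6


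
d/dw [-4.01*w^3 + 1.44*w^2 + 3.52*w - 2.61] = -12.03*w^2 + 2.88*w + 3.52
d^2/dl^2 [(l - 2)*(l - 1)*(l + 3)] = 6*l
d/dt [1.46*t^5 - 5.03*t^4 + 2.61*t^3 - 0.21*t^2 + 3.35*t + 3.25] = 7.3*t^4 - 20.12*t^3 + 7.83*t^2 - 0.42*t + 3.35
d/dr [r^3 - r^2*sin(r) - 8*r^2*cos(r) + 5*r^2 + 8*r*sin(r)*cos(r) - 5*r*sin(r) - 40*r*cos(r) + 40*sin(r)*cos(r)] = 8*r^2*sin(r) - r^2*cos(r) + 3*r^2 + 38*r*sin(r) - 21*r*cos(r) + 8*r*cos(2*r) + 10*r - 5*sin(r) + 4*sin(2*r) - 40*cos(r) + 40*cos(2*r)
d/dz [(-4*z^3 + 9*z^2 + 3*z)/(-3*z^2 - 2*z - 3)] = (12*z^4 + 16*z^3 + 27*z^2 - 54*z - 9)/(9*z^4 + 12*z^3 + 22*z^2 + 12*z + 9)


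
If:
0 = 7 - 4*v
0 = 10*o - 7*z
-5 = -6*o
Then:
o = 5/6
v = 7/4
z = 25/21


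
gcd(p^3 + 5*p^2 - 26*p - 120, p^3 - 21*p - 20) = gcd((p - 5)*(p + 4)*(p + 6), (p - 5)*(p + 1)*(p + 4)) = p^2 - p - 20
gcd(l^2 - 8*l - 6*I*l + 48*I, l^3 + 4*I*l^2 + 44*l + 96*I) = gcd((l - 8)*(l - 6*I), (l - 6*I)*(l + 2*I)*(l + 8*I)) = l - 6*I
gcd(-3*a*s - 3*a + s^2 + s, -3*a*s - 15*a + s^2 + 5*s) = -3*a + s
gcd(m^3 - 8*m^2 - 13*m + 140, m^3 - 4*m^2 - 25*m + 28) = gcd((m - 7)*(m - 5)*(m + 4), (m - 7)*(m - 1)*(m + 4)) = m^2 - 3*m - 28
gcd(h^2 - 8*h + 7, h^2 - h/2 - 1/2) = h - 1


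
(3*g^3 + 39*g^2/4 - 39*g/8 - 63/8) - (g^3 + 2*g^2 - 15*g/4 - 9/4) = 2*g^3 + 31*g^2/4 - 9*g/8 - 45/8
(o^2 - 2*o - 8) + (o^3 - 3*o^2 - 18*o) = o^3 - 2*o^2 - 20*o - 8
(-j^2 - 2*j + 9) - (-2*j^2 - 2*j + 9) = j^2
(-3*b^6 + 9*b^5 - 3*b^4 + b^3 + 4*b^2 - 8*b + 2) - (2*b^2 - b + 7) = -3*b^6 + 9*b^5 - 3*b^4 + b^3 + 2*b^2 - 7*b - 5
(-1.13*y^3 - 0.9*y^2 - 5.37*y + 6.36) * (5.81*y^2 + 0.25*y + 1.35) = -6.5653*y^5 - 5.5115*y^4 - 32.9502*y^3 + 34.3941*y^2 - 5.6595*y + 8.586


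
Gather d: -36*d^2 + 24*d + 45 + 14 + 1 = -36*d^2 + 24*d + 60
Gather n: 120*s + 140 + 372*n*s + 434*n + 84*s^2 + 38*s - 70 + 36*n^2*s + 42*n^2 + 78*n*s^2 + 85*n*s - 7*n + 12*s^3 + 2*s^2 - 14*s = n^2*(36*s + 42) + n*(78*s^2 + 457*s + 427) + 12*s^3 + 86*s^2 + 144*s + 70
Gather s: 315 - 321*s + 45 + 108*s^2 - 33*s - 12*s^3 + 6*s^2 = -12*s^3 + 114*s^2 - 354*s + 360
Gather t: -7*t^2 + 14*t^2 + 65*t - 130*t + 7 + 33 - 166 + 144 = 7*t^2 - 65*t + 18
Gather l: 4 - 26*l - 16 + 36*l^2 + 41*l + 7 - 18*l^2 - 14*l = 18*l^2 + l - 5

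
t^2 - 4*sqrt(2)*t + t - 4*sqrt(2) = (t + 1)*(t - 4*sqrt(2))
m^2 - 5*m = m*(m - 5)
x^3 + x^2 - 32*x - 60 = (x - 6)*(x + 2)*(x + 5)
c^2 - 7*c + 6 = (c - 6)*(c - 1)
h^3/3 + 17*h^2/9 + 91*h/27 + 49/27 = (h/3 + 1/3)*(h + 7/3)^2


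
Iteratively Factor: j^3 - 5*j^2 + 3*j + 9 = (j - 3)*(j^2 - 2*j - 3) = (j - 3)^2*(j + 1)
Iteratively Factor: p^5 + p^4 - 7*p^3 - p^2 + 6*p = (p + 3)*(p^4 - 2*p^3 - p^2 + 2*p) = (p - 1)*(p + 3)*(p^3 - p^2 - 2*p) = (p - 2)*(p - 1)*(p + 3)*(p^2 + p) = p*(p - 2)*(p - 1)*(p + 3)*(p + 1)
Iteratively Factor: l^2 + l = (l)*(l + 1)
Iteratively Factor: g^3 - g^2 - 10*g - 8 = (g - 4)*(g^2 + 3*g + 2) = (g - 4)*(g + 2)*(g + 1)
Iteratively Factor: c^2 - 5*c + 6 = (c - 3)*(c - 2)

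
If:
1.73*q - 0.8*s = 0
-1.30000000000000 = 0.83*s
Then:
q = -0.72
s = -1.57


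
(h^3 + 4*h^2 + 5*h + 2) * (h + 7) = h^4 + 11*h^3 + 33*h^2 + 37*h + 14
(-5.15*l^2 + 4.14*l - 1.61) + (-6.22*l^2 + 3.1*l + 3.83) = -11.37*l^2 + 7.24*l + 2.22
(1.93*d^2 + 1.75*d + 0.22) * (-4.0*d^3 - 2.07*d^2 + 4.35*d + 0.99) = -7.72*d^5 - 10.9951*d^4 + 3.893*d^3 + 9.0678*d^2 + 2.6895*d + 0.2178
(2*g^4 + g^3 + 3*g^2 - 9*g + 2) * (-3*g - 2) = -6*g^5 - 7*g^4 - 11*g^3 + 21*g^2 + 12*g - 4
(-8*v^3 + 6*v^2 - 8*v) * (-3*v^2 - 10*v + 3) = 24*v^5 + 62*v^4 - 60*v^3 + 98*v^2 - 24*v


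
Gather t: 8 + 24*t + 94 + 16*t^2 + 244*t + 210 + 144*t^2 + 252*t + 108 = 160*t^2 + 520*t + 420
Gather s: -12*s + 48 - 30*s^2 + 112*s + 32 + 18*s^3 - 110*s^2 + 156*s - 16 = 18*s^3 - 140*s^2 + 256*s + 64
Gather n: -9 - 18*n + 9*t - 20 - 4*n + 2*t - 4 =-22*n + 11*t - 33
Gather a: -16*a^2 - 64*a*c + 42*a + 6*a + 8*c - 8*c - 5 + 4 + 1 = -16*a^2 + a*(48 - 64*c)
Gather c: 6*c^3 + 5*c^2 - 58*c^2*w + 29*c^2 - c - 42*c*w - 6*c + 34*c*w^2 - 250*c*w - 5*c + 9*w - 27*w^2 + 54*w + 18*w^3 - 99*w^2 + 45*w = 6*c^3 + c^2*(34 - 58*w) + c*(34*w^2 - 292*w - 12) + 18*w^3 - 126*w^2 + 108*w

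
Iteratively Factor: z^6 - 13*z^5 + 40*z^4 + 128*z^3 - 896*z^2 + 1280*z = (z + 4)*(z^5 - 17*z^4 + 108*z^3 - 304*z^2 + 320*z) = (z - 4)*(z + 4)*(z^4 - 13*z^3 + 56*z^2 - 80*z) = (z - 4)^2*(z + 4)*(z^3 - 9*z^2 + 20*z) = (z - 5)*(z - 4)^2*(z + 4)*(z^2 - 4*z) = z*(z - 5)*(z - 4)^2*(z + 4)*(z - 4)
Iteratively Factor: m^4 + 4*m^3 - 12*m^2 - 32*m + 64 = (m + 4)*(m^3 - 12*m + 16) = (m + 4)^2*(m^2 - 4*m + 4) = (m - 2)*(m + 4)^2*(m - 2)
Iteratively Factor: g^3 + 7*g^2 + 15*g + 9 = (g + 3)*(g^2 + 4*g + 3) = (g + 1)*(g + 3)*(g + 3)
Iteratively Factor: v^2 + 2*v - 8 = (v - 2)*(v + 4)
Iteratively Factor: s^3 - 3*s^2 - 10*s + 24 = (s + 3)*(s^2 - 6*s + 8) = (s - 4)*(s + 3)*(s - 2)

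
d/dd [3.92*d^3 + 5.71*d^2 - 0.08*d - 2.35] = 11.76*d^2 + 11.42*d - 0.08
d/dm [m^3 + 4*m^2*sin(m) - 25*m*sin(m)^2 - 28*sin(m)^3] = 4*m^2*cos(m) + 3*m^2 + 8*m*sin(m) - 25*m*sin(2*m) - 84*sin(m)^2*cos(m) - 25*sin(m)^2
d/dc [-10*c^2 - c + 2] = -20*c - 1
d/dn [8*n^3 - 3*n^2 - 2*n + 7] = 24*n^2 - 6*n - 2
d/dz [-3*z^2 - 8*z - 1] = -6*z - 8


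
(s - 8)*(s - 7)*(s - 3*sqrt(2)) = s^3 - 15*s^2 - 3*sqrt(2)*s^2 + 56*s + 45*sqrt(2)*s - 168*sqrt(2)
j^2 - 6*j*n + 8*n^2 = (j - 4*n)*(j - 2*n)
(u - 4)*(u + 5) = u^2 + u - 20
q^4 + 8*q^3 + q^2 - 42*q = q*(q - 2)*(q + 3)*(q + 7)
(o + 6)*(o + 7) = o^2 + 13*o + 42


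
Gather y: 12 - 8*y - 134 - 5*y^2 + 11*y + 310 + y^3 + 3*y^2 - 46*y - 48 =y^3 - 2*y^2 - 43*y + 140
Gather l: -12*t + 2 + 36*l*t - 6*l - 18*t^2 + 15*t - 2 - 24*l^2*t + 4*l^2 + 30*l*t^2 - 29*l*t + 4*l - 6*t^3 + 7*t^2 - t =l^2*(4 - 24*t) + l*(30*t^2 + 7*t - 2) - 6*t^3 - 11*t^2 + 2*t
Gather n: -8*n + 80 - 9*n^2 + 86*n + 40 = -9*n^2 + 78*n + 120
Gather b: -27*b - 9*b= -36*b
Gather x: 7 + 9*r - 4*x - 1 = 9*r - 4*x + 6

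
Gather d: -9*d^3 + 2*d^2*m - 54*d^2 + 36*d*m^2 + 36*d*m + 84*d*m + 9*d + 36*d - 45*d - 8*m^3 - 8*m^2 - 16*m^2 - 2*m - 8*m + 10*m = -9*d^3 + d^2*(2*m - 54) + d*(36*m^2 + 120*m) - 8*m^3 - 24*m^2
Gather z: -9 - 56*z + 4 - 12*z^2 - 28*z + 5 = -12*z^2 - 84*z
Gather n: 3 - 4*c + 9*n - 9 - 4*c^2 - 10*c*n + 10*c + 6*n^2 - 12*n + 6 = -4*c^2 + 6*c + 6*n^2 + n*(-10*c - 3)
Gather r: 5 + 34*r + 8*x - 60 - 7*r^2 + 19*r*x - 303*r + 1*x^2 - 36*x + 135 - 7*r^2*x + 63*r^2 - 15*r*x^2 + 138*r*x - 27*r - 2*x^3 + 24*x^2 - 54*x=r^2*(56 - 7*x) + r*(-15*x^2 + 157*x - 296) - 2*x^3 + 25*x^2 - 82*x + 80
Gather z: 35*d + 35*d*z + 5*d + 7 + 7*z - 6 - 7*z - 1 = 35*d*z + 40*d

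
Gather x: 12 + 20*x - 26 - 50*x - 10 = -30*x - 24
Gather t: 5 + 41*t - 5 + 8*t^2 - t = 8*t^2 + 40*t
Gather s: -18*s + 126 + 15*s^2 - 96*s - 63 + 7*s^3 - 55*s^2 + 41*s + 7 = 7*s^3 - 40*s^2 - 73*s + 70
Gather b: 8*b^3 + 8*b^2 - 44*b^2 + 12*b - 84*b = 8*b^3 - 36*b^2 - 72*b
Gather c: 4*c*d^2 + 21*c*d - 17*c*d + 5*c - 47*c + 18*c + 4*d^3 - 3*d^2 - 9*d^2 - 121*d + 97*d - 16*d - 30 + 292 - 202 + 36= c*(4*d^2 + 4*d - 24) + 4*d^3 - 12*d^2 - 40*d + 96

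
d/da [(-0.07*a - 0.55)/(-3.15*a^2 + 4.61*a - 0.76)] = (-0.2205*a^2 - 3.465*a + 2.5887)/(9.9225*a^4 - 29.043*a^3 + 26.0401*a^2 - 7.0072*a + 0.5776)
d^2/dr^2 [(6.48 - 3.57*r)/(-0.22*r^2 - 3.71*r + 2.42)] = ((0.44*r + 3.71)*(0.88*r + 7.42)*(3.57*r - 6.48) - (4.7124*r + 23.6382)*(0.22*r^2 + 3.71*r - 2.42))/(0.22*r^2 + 3.71*r - 2.42)^3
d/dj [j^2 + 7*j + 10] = 2*j + 7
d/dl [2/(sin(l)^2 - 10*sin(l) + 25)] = -4*cos(l)/(sin(l) - 5)^3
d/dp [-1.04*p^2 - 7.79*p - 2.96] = -2.08*p - 7.79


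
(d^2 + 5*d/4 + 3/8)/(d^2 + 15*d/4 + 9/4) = (d + 1/2)/(d + 3)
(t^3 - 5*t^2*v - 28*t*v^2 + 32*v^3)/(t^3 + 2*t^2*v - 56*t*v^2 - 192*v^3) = (t - v)/(t + 6*v)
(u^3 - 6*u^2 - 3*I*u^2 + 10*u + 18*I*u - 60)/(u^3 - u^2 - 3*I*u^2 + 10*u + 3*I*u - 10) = (u - 6)/(u - 1)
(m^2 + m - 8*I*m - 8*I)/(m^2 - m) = (m^2 + m - 8*I*m - 8*I)/(m*(m - 1))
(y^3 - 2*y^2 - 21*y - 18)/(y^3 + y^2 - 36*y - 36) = (y + 3)/(y + 6)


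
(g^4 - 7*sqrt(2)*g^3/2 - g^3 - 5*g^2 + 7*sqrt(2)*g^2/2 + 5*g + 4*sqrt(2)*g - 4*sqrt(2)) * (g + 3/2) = g^5 - 7*sqrt(2)*g^4/2 + g^4/2 - 13*g^3/2 - 7*sqrt(2)*g^3/4 - 5*g^2/2 + 37*sqrt(2)*g^2/4 + 2*sqrt(2)*g + 15*g/2 - 6*sqrt(2)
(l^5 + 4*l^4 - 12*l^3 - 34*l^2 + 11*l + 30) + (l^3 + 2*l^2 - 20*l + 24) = l^5 + 4*l^4 - 11*l^3 - 32*l^2 - 9*l + 54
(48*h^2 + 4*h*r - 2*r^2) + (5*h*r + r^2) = 48*h^2 + 9*h*r - r^2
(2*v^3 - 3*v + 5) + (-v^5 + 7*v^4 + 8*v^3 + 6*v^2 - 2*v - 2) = -v^5 + 7*v^4 + 10*v^3 + 6*v^2 - 5*v + 3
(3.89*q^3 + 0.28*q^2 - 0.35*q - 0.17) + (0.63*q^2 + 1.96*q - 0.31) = 3.89*q^3 + 0.91*q^2 + 1.61*q - 0.48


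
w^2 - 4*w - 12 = (w - 6)*(w + 2)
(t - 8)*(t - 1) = t^2 - 9*t + 8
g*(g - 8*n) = g^2 - 8*g*n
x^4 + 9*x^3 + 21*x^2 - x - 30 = (x - 1)*(x + 2)*(x + 3)*(x + 5)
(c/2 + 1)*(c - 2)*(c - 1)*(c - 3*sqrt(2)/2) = c^4/2 - 3*sqrt(2)*c^3/4 - c^3/2 - 2*c^2 + 3*sqrt(2)*c^2/4 + 2*c + 3*sqrt(2)*c - 3*sqrt(2)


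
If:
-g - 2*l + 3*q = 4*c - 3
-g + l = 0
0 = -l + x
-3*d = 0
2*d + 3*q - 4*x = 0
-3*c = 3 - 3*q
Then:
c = 15/13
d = 0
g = 21/13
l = 21/13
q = 28/13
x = 21/13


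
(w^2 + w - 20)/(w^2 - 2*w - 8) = (w + 5)/(w + 2)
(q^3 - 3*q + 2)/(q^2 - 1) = (q^2 + q - 2)/(q + 1)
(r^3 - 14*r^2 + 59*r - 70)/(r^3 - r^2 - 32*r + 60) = (r - 7)/(r + 6)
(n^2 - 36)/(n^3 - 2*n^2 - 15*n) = (36 - n^2)/(n*(-n^2 + 2*n + 15))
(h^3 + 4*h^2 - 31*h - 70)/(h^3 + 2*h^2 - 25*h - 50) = (h + 7)/(h + 5)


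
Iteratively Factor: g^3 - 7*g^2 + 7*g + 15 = (g - 3)*(g^2 - 4*g - 5) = (g - 5)*(g - 3)*(g + 1)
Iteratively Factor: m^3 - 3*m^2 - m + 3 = (m - 3)*(m^2 - 1) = (m - 3)*(m + 1)*(m - 1)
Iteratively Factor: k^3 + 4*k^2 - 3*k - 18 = (k + 3)*(k^2 + k - 6) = (k - 2)*(k + 3)*(k + 3)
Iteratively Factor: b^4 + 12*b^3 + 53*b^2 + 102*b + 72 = (b + 3)*(b^3 + 9*b^2 + 26*b + 24) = (b + 3)^2*(b^2 + 6*b + 8) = (b + 3)^2*(b + 4)*(b + 2)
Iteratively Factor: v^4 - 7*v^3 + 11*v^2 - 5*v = (v - 1)*(v^3 - 6*v^2 + 5*v) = (v - 1)^2*(v^2 - 5*v) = v*(v - 1)^2*(v - 5)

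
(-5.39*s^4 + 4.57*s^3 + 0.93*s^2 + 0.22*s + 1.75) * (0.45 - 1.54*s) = 8.3006*s^5 - 9.4633*s^4 + 0.6243*s^3 + 0.0797*s^2 - 2.596*s + 0.7875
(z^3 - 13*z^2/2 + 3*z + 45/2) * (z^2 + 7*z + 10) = z^5 + z^4/2 - 65*z^3/2 - 43*z^2/2 + 375*z/2 + 225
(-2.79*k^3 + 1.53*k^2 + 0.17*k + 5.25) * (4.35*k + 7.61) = -12.1365*k^4 - 14.5764*k^3 + 12.3828*k^2 + 24.1312*k + 39.9525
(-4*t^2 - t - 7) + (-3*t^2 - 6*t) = -7*t^2 - 7*t - 7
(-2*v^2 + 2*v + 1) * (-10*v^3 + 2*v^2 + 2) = 20*v^5 - 24*v^4 - 6*v^3 - 2*v^2 + 4*v + 2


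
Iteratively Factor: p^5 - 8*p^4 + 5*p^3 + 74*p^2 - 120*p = (p - 5)*(p^4 - 3*p^3 - 10*p^2 + 24*p) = (p - 5)*(p + 3)*(p^3 - 6*p^2 + 8*p) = p*(p - 5)*(p + 3)*(p^2 - 6*p + 8) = p*(p - 5)*(p - 4)*(p + 3)*(p - 2)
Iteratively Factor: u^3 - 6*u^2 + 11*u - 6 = (u - 2)*(u^2 - 4*u + 3) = (u - 2)*(u - 1)*(u - 3)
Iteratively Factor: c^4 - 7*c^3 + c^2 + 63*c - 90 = (c - 2)*(c^3 - 5*c^2 - 9*c + 45) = (c - 5)*(c - 2)*(c^2 - 9) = (c - 5)*(c - 2)*(c + 3)*(c - 3)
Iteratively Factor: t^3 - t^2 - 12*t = (t - 4)*(t^2 + 3*t) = (t - 4)*(t + 3)*(t)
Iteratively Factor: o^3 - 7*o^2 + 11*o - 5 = (o - 5)*(o^2 - 2*o + 1) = (o - 5)*(o - 1)*(o - 1)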